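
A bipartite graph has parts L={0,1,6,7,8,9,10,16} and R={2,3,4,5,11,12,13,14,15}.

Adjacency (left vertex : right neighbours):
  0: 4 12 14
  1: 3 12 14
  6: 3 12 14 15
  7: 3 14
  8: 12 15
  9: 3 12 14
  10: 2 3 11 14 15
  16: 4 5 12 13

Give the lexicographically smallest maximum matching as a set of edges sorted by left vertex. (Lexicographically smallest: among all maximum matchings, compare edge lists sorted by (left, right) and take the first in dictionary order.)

|M| = 7 (so the lex-smallest maximum matching has 7 edges)
process left vertices in ascending order; for each, take the smallest-labelled available neighbour that still permits 7 edges overall, or leave it unmatched if none does
lex-smallest matching: {0-4, 1-3, 6-12, 7-14, 8-15, 10-2, 16-5}

Lex-smallest maximum matching: {(0,4), (1,3), (6,12), (7,14), (8,15), (10,2), (16,5)}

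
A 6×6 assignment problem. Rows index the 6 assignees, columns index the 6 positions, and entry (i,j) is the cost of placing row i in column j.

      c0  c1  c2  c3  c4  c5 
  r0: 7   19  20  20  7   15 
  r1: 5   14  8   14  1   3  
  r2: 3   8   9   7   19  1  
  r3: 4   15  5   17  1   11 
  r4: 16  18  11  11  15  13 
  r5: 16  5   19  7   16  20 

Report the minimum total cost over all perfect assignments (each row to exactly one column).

optimal assignment: row0→col0 (cost 7), row1→col4 (cost 1), row2→col5 (cost 1), row3→col2 (cost 5), row4→col3 (cost 11), row5→col1 (cost 5)
total = 7 + 1 + 1 + 5 + 11 + 5 = 30

Minimum assignment cost: 30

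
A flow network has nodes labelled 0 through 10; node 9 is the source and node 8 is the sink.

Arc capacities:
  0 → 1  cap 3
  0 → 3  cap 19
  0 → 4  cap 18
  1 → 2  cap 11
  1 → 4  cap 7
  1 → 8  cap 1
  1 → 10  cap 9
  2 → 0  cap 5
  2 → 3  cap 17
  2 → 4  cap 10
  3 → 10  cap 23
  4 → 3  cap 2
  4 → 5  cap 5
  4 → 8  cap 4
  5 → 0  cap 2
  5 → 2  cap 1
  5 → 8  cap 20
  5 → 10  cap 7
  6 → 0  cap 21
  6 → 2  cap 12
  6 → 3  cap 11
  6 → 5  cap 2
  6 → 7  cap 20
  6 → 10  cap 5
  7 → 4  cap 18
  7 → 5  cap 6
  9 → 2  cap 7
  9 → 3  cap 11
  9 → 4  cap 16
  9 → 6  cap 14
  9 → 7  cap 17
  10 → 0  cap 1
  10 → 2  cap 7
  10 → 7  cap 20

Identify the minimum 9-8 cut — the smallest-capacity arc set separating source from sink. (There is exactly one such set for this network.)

augment #1: 9→4→8 push 4
augment #2: 9→4→5→8 push 5
augment #3: 9→6→5→8 push 2
augment #4: 9→7→5→8 push 6
augment #5: 9→2→0→1→8 push 1
max flow = 18; residual-reachable set from 9 gives S-side
cut edges (S→T): {(1,8), (4,5), (4,8), (6,5), (7,5)} total cap 18

Min-cut arcs: {(1,8), (4,5), (4,8), (6,5), (7,5)} (total capacity 18)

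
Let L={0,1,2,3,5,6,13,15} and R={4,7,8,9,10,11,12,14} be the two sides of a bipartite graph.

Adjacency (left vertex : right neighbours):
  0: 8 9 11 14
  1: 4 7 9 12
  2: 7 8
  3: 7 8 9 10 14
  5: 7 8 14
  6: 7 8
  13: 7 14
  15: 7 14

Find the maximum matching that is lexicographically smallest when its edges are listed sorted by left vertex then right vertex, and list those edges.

|M| = 6 (so the lex-smallest maximum matching has 6 edges)
process left vertices in ascending order; for each, take the smallest-labelled available neighbour that still permits 6 edges overall, or leave it unmatched if none does
lex-smallest matching: {0-9, 1-4, 2-7, 3-10, 5-8, 13-14}

Lex-smallest maximum matching: {(0,9), (1,4), (2,7), (3,10), (5,8), (13,14)}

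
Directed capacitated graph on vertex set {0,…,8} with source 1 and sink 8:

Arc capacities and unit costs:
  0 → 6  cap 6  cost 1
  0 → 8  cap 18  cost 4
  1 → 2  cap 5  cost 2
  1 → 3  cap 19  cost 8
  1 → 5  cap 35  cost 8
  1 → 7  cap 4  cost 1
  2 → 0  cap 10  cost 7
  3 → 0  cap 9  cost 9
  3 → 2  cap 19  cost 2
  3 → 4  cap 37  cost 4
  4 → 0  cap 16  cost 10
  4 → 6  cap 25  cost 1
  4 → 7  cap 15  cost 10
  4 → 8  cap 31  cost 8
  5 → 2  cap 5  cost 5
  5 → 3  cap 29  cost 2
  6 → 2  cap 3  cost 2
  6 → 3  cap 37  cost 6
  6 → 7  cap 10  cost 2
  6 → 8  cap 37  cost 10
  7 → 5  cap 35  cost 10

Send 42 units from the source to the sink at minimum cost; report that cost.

Minimum cost for 42 units: 847

shortest-cost path #1: 1→2→0→8 push 5 @ unit cost 13 (adds 65)
shortest-cost path #2: 1→3→4→8 push 19 @ unit cost 20 (adds 380)
shortest-cost path #3: 1→5→3→4→8 push 12 @ unit cost 22 (adds 264)
shortest-cost path #4: 1→5→3→0→8 push 6 @ unit cost 23 (adds 138)
total cost = 847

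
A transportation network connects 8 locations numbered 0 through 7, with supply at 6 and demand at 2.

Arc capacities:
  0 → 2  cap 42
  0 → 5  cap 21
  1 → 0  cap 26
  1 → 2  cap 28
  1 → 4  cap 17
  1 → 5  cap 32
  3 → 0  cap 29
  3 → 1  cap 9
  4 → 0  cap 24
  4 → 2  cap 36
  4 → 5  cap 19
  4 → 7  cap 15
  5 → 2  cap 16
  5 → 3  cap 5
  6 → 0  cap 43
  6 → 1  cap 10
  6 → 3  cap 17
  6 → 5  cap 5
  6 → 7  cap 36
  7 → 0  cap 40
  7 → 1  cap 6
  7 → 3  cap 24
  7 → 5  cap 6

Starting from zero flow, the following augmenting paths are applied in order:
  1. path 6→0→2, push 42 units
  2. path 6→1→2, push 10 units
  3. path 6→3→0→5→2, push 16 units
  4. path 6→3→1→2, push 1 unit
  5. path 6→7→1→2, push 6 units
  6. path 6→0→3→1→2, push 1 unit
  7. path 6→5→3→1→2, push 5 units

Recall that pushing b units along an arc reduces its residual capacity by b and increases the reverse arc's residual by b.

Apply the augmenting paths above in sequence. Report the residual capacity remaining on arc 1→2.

Residual capacity of (1,2): 5

after path 1 (6→0→2, push 42): res(1,2)=28
after path 2 (6→1→2, push 10): res(1,2)=18
after path 3 (6→3→0→5→2, push 16): res(1,2)=18
after path 4 (6→3→1→2, push 1): res(1,2)=17
after path 5 (6→7→1→2, push 6): res(1,2)=11
after path 6 (6→0→3→1→2, push 1): res(1,2)=10
after path 7 (6→5→3→1→2, push 5): res(1,2)=5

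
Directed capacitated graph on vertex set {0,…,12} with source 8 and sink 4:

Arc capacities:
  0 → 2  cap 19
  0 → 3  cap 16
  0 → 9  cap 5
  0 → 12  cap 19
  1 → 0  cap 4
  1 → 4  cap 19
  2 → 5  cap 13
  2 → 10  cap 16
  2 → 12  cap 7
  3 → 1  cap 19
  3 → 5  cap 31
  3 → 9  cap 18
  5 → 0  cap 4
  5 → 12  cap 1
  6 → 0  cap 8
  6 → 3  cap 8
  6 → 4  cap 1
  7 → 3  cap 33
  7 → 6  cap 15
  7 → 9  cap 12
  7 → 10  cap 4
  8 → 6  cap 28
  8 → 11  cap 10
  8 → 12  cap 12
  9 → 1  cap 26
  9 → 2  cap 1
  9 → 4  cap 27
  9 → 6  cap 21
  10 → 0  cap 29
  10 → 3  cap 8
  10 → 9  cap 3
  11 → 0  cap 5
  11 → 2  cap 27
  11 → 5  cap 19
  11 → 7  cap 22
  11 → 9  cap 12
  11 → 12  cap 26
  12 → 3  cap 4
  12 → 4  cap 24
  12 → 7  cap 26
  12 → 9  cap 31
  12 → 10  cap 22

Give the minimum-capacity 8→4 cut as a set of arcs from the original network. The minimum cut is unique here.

Min-cut arcs: {(6,0), (6,3), (6,4), (8,11), (8,12)} (total capacity 39)

augment #1: 8→6→4 push 1
augment #2: 8→12→4 push 12
augment #3: 8→11→9→4 push 10
augment #4: 8→6→0→9→4 push 5
augment #5: 8→6→0→12→4 push 3
augment #6: 8→6→3→1→4 push 8
max flow = 39; residual-reachable set from 8 gives S-side
cut edges (S→T): {(6,0), (6,3), (6,4), (8,11), (8,12)} total cap 39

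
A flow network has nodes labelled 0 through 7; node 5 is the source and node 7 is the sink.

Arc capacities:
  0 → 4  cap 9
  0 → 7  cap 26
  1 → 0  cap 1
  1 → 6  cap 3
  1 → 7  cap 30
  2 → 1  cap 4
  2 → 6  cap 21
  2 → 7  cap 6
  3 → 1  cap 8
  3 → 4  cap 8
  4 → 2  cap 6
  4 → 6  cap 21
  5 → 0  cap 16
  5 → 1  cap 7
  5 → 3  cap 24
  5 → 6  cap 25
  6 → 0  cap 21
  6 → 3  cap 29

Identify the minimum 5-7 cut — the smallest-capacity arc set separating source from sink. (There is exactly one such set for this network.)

Min-cut arcs: {(0,7), (3,1), (4,2), (5,1)} (total capacity 47)

augment #1: 5→0→7 push 16
augment #2: 5→1→7 push 7
augment #3: 5→3→1→7 push 8
augment #4: 5→6→0→7 push 10
augment #5: 5→3→4→2→7 push 6
max flow = 47; residual-reachable set from 5 gives S-side
cut edges (S→T): {(0,7), (3,1), (4,2), (5,1)} total cap 47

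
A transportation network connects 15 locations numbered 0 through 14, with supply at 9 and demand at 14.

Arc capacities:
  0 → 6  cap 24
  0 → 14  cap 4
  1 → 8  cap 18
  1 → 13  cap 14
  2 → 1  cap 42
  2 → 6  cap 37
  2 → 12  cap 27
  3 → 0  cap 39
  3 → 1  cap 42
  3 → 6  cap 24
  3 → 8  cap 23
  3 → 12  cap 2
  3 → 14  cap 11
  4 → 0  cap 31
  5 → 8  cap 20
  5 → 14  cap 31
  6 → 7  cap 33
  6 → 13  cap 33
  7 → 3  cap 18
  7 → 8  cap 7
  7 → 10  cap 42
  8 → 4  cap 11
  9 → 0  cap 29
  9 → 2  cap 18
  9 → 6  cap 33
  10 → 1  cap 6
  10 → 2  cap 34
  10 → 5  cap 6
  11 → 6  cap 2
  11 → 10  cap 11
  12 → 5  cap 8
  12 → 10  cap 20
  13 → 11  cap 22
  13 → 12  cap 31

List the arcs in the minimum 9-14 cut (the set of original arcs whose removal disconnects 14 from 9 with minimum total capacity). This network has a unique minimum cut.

augment #1: 9→0→14 push 4
augment #2: 9→2→12→5→14 push 8
augment #3: 9→6→7→3→14 push 11
augment #4: 9→2→12→10→5→14 push 6
max flow = 29; residual-reachable set from 9 gives S-side
cut edges (S→T): {(0,14), (3,14), (10,5), (12,5)} total cap 29

Min-cut arcs: {(0,14), (3,14), (10,5), (12,5)} (total capacity 29)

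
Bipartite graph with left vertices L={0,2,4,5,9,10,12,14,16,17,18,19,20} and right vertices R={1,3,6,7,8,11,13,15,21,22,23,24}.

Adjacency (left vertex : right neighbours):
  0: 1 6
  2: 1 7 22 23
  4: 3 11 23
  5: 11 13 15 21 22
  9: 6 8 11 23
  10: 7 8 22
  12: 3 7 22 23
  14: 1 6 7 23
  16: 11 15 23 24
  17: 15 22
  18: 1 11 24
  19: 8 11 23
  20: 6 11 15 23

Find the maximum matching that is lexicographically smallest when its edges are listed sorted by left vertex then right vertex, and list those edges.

Lex-smallest maximum matching: {(0,1), (2,7), (4,3), (5,13), (9,6), (10,8), (12,22), (14,23), (16,11), (17,15), (18,24)}

|M| = 11 (so the lex-smallest maximum matching has 11 edges)
process left vertices in ascending order; for each, take the smallest-labelled available neighbour that still permits 11 edges overall, or leave it unmatched if none does
lex-smallest matching: {0-1, 2-7, 4-3, 5-13, 9-6, 10-8, 12-22, 14-23, 16-11, 17-15, 18-24}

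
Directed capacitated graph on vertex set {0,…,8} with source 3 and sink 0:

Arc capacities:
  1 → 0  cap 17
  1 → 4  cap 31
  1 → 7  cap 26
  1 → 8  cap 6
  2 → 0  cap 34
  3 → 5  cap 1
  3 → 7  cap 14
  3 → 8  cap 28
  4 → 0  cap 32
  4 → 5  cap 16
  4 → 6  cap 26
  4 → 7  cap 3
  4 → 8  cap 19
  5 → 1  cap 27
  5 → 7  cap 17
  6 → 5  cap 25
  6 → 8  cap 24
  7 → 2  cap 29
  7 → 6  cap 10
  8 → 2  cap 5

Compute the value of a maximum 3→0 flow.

augment #1: 3→5→1→0 bottleneck 1, total now 1
augment #2: 3→7→2→0 bottleneck 14, total now 15
augment #3: 3→8→2→0 bottleneck 5, total now 20

Maximum flow value: 20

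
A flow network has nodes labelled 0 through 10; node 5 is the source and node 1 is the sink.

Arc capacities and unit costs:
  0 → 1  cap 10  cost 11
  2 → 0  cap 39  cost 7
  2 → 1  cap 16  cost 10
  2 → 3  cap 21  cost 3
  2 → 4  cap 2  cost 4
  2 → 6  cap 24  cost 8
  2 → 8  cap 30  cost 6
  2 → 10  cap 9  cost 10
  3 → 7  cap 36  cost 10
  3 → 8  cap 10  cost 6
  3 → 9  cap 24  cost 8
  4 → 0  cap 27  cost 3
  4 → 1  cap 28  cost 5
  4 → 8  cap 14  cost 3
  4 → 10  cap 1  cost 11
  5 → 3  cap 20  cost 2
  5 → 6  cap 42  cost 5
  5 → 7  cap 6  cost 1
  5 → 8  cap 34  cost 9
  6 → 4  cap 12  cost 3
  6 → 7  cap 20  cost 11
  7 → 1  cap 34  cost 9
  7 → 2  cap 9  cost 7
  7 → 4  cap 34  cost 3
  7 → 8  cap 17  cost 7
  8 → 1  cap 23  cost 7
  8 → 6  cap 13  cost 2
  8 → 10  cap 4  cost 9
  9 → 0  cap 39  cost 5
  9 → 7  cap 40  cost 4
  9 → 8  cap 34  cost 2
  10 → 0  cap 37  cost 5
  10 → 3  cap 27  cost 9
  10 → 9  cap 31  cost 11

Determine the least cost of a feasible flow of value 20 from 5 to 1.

shortest-cost path #1: 5→7→4→1 push 6 @ unit cost 9 (adds 54)
shortest-cost path #2: 5→6→4→1 push 12 @ unit cost 13 (adds 156)
shortest-cost path #3: 5→3→8→1 push 2 @ unit cost 15 (adds 30)
total cost = 240

Minimum cost for 20 units: 240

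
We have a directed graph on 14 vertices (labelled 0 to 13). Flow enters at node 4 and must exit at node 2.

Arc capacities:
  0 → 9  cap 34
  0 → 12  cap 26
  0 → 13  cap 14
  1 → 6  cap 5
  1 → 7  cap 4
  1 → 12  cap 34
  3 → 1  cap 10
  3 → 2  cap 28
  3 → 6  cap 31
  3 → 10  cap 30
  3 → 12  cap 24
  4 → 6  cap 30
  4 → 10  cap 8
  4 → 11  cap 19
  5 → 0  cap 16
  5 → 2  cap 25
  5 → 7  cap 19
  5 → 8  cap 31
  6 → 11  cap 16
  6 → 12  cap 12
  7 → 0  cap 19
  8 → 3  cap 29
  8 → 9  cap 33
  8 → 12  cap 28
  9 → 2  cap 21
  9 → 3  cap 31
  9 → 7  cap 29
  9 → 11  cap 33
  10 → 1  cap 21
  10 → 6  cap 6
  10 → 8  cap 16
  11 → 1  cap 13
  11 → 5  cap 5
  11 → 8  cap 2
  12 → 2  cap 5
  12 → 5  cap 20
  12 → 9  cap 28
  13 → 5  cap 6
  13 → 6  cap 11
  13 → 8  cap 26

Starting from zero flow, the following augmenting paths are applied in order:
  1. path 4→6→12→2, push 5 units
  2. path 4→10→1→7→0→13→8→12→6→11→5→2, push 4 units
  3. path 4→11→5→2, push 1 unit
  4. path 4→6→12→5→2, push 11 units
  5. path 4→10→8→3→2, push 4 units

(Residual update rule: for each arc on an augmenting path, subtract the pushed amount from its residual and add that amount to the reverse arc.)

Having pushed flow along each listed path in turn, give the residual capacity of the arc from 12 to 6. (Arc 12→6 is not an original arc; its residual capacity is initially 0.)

Residual capacity of (12,6): 12

after path 1 (4→6→12→2, push 5): res(12,6)=5
after path 2 (4→10→1→7→0→13→8→12→6→11→5→2, push 4): res(12,6)=1
after path 3 (4→11→5→2, push 1): res(12,6)=1
after path 4 (4→6→12→5→2, push 11): res(12,6)=12
after path 5 (4→10→8→3→2, push 4): res(12,6)=12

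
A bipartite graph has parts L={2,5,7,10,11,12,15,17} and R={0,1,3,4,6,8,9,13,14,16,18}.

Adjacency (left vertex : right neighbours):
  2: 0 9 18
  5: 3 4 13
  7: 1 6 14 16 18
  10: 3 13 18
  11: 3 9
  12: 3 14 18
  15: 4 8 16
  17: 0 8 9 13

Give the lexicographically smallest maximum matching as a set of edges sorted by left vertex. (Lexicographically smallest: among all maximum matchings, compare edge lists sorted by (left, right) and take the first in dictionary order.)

Lex-smallest maximum matching: {(2,0), (5,3), (7,1), (10,13), (11,9), (12,14), (15,4), (17,8)}

|M| = 8 (so the lex-smallest maximum matching has 8 edges)
process left vertices in ascending order; for each, take the smallest-labelled available neighbour that still permits 8 edges overall, or leave it unmatched if none does
lex-smallest matching: {2-0, 5-3, 7-1, 10-13, 11-9, 12-14, 15-4, 17-8}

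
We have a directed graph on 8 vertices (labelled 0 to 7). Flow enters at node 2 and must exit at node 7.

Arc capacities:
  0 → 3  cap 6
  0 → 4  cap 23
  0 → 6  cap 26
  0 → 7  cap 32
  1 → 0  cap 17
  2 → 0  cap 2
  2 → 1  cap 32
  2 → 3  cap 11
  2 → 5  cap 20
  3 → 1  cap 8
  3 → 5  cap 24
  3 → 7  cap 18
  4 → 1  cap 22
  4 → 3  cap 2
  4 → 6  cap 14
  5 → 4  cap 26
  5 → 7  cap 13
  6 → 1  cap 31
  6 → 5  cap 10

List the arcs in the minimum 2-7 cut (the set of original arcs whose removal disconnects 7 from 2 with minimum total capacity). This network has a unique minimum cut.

augment #1: 2→0→7 push 2
augment #2: 2→3→7 push 11
augment #3: 2→5→7 push 13
augment #4: 2→1→0→7 push 17
augment #5: 2→5→4→3→7 push 2
max flow = 45; residual-reachable set from 2 gives S-side
cut edges (S→T): {(1,0), (2,0), (2,3), (4,3), (5,7)} total cap 45

Min-cut arcs: {(1,0), (2,0), (2,3), (4,3), (5,7)} (total capacity 45)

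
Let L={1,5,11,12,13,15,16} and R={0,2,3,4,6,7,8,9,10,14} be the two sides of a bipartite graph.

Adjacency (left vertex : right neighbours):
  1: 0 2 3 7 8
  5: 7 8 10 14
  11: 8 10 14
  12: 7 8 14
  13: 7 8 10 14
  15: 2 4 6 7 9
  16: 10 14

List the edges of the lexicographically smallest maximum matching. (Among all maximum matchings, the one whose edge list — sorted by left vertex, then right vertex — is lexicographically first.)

|M| = 6 (so the lex-smallest maximum matching has 6 edges)
process left vertices in ascending order; for each, take the smallest-labelled available neighbour that still permits 6 edges overall, or leave it unmatched if none does
lex-smallest matching: {1-0, 5-7, 11-8, 12-14, 13-10, 15-2}

Lex-smallest maximum matching: {(1,0), (5,7), (11,8), (12,14), (13,10), (15,2)}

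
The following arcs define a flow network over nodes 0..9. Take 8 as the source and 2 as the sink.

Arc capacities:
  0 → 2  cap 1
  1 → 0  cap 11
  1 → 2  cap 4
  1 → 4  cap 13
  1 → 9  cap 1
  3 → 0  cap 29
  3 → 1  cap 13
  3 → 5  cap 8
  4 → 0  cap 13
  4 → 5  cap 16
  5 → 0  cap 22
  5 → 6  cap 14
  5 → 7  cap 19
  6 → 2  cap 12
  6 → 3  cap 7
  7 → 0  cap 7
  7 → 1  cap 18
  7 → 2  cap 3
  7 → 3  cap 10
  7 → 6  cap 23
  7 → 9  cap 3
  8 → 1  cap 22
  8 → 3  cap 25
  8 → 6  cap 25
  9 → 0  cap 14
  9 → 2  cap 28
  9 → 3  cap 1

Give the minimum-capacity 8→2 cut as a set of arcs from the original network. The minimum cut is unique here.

Min-cut arcs: {(0,2), (1,2), (1,9), (6,2), (7,2), (7,9)} (total capacity 24)

augment #1: 8→1→2 push 4
augment #2: 8→6→2 push 12
augment #3: 8→1→0→2 push 1
augment #4: 8→1→9→2 push 1
augment #5: 8→3→5→7→2 push 3
augment #6: 8→3→5→7→9→2 push 3
max flow = 24; residual-reachable set from 8 gives S-side
cut edges (S→T): {(0,2), (1,2), (1,9), (6,2), (7,2), (7,9)} total cap 24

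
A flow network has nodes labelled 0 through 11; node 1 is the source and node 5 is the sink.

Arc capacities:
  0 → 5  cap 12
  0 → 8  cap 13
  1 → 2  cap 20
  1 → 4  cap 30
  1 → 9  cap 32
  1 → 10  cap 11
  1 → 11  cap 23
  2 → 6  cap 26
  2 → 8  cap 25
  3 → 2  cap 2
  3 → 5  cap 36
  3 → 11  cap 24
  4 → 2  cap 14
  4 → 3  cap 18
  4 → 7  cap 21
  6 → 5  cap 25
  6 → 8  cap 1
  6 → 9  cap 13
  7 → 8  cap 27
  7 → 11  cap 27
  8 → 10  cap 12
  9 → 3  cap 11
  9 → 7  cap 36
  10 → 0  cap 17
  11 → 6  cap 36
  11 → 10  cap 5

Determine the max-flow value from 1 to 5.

Maximum flow value: 66

augment #1: 1→2→6→5 bottleneck 20, total now 20
augment #2: 1→4→3→5 bottleneck 18, total now 38
augment #3: 1→9→3→5 bottleneck 11, total now 49
augment #4: 1→10→0→5 bottleneck 11, total now 60
augment #5: 1→11→6→5 bottleneck 5, total now 65
augment #6: 1→11→10→0→5 bottleneck 1, total now 66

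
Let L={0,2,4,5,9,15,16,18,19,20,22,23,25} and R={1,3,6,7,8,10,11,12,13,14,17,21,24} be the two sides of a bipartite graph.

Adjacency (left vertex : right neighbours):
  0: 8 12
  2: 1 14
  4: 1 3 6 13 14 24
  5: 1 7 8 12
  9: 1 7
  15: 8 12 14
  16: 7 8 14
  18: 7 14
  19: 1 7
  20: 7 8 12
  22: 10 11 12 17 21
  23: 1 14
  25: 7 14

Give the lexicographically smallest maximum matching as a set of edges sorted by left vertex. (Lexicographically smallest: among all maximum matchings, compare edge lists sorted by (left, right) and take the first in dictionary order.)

Lex-smallest maximum matching: {(0,8), (2,1), (4,3), (5,7), (15,12), (16,14), (22,10)}

|M| = 7 (so the lex-smallest maximum matching has 7 edges)
process left vertices in ascending order; for each, take the smallest-labelled available neighbour that still permits 7 edges overall, or leave it unmatched if none does
lex-smallest matching: {0-8, 2-1, 4-3, 5-7, 15-12, 16-14, 22-10}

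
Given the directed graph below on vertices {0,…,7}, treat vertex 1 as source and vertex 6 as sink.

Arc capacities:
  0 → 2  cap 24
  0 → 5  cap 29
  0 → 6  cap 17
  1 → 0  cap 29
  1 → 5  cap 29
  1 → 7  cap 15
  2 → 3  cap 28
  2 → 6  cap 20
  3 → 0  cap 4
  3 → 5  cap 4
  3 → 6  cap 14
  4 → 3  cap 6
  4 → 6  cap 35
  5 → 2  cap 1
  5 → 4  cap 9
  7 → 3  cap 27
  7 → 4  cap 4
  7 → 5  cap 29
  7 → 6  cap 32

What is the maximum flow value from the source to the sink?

Maximum flow value: 54

augment #1: 1→0→6 bottleneck 17, total now 17
augment #2: 1→7→6 bottleneck 15, total now 32
augment #3: 1→0→2→6 bottleneck 12, total now 44
augment #4: 1→5→2→6 bottleneck 1, total now 45
augment #5: 1→5→4→6 bottleneck 9, total now 54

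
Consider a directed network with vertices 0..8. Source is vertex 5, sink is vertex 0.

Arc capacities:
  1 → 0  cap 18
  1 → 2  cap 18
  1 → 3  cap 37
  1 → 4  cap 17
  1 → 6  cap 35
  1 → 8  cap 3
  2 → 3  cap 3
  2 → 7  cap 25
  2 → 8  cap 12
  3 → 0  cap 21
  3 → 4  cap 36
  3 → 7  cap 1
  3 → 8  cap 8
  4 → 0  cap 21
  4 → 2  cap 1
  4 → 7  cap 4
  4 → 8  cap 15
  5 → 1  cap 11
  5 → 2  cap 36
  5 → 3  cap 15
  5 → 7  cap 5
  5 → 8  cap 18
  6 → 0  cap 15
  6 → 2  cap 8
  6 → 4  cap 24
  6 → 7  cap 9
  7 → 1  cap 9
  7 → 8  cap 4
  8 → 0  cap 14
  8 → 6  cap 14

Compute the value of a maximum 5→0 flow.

augment #1: 5→1→0 bottleneck 11, total now 11
augment #2: 5→3→0 bottleneck 15, total now 26
augment #3: 5→8→0 bottleneck 14, total now 40
augment #4: 5→2→3→0 bottleneck 3, total now 43
augment #5: 5→7→1→0 bottleneck 5, total now 48
augment #6: 5→8→6→0 bottleneck 4, total now 52
augment #7: 5→2→7→1→0 bottleneck 2, total now 54
augment #8: 5→2→8→6→0 bottleneck 10, total now 64
augment #9: 5→2→7→1→3→0 bottleneck 2, total now 66

Maximum flow value: 66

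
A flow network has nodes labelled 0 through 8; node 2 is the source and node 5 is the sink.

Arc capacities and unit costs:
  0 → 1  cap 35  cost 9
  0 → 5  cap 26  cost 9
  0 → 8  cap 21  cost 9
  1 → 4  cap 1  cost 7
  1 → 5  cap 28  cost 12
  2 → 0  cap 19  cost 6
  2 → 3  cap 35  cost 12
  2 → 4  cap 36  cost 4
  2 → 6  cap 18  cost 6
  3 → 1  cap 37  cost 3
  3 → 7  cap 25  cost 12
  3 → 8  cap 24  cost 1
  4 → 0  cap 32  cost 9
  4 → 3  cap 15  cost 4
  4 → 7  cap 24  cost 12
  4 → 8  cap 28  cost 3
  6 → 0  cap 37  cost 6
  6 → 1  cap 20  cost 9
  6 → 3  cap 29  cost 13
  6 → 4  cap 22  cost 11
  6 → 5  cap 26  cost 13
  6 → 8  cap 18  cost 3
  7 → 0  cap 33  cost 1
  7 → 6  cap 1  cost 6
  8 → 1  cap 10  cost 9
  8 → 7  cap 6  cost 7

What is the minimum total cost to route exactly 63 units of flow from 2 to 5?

Minimum cost for 63 units: 1234

shortest-cost path #1: 2→0→5 push 19 @ unit cost 15 (adds 285)
shortest-cost path #2: 2→6→5 push 18 @ unit cost 19 (adds 342)
shortest-cost path #3: 2→4→0→5 push 7 @ unit cost 22 (adds 154)
shortest-cost path #4: 2→4→3→1→5 push 15 @ unit cost 23 (adds 345)
shortest-cost path #5: 2→3→1→5 push 4 @ unit cost 27 (adds 108)
total cost = 1234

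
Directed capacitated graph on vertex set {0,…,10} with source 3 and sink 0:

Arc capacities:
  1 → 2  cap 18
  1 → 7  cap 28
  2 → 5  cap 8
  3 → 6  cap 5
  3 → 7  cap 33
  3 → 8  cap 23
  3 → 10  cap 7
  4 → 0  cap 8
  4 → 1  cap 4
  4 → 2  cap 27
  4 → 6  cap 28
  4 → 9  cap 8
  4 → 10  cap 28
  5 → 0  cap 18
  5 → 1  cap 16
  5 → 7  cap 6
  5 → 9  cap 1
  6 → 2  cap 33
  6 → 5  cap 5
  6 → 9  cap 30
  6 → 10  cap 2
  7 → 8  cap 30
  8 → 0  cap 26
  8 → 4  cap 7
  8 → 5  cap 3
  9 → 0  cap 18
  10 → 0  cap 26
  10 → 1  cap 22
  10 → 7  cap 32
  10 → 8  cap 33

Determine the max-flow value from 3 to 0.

augment #1: 3→8→0 bottleneck 23, total now 23
augment #2: 3→10→0 bottleneck 7, total now 30
augment #3: 3→6→5→0 bottleneck 5, total now 35
augment #4: 3→7→8→0 bottleneck 3, total now 38
augment #5: 3→7→8→4→0 bottleneck 7, total now 45
augment #6: 3→7→8→5→0 bottleneck 3, total now 48

Maximum flow value: 48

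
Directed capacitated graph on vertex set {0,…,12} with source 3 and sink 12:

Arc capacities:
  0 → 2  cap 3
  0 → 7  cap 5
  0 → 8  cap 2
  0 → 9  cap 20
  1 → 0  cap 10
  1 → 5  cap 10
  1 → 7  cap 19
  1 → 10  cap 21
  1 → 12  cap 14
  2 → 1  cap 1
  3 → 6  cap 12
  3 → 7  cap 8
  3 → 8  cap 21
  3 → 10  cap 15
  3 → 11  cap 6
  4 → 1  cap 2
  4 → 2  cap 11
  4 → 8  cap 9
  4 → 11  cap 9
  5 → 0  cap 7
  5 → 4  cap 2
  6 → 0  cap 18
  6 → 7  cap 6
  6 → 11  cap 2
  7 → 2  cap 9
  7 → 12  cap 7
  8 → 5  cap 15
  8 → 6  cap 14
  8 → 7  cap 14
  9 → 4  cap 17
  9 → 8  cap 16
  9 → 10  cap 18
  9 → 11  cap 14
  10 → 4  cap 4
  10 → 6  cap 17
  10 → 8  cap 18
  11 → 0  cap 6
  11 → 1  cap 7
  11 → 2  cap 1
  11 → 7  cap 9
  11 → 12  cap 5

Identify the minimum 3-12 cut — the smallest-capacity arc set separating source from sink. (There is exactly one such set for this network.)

augment #1: 3→7→12 push 7
augment #2: 3→11→12 push 5
augment #3: 3→11→1→12 push 1
augment #4: 3→6→11→1→12 push 2
augment #5: 3→7→2→1→12 push 1
augment #6: 3→10→4→1→12 push 2
augment #7: 3→10→4→11→1→12 push 2
augment #8: 3→6→0→9→11→1→12 push 2
max flow = 22; residual-reachable set from 3 gives S-side
cut edges (S→T): {(2,1), (4,1), (7,12), (11,1), (11,12)} total cap 22

Min-cut arcs: {(2,1), (4,1), (7,12), (11,1), (11,12)} (total capacity 22)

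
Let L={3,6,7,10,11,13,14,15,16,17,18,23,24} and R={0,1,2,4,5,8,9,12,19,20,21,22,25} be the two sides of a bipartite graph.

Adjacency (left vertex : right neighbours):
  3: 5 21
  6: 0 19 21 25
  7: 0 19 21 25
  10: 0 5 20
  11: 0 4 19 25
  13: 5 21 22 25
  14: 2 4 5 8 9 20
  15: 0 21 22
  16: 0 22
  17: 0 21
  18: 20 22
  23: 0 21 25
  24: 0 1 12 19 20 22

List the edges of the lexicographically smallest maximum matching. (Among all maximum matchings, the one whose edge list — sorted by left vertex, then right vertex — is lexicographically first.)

Lex-smallest maximum matching: {(3,5), (6,0), (7,19), (10,20), (11,4), (13,21), (14,2), (15,22), (23,25), (24,1)}

|M| = 10 (so the lex-smallest maximum matching has 10 edges)
process left vertices in ascending order; for each, take the smallest-labelled available neighbour that still permits 10 edges overall, or leave it unmatched if none does
lex-smallest matching: {3-5, 6-0, 7-19, 10-20, 11-4, 13-21, 14-2, 15-22, 23-25, 24-1}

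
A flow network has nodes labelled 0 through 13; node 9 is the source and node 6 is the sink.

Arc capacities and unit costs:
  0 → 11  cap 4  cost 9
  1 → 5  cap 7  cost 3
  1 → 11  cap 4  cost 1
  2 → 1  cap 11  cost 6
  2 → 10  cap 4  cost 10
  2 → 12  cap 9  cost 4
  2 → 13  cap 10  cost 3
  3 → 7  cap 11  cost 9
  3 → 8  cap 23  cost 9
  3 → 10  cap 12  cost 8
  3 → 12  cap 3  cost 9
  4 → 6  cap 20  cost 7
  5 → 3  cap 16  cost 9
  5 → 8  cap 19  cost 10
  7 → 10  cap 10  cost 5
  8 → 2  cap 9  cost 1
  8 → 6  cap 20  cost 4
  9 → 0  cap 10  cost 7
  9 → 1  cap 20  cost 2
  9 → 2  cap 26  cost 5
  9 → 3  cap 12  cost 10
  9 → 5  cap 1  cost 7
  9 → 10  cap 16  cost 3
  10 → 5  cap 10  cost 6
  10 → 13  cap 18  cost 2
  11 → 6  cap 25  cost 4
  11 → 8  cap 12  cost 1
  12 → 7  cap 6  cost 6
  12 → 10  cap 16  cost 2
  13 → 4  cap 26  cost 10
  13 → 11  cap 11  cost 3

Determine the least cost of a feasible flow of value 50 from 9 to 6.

Minimum cost for 50 units: 930

shortest-cost path #1: 9→1→11→6 push 4 @ unit cost 7 (adds 28)
shortest-cost path #2: 9→10→13→11→6 push 11 @ unit cost 12 (adds 132)
shortest-cost path #3: 9→1→5→8→6 push 7 @ unit cost 19 (adds 133)
shortest-cost path #4: 9→0→11→6 push 4 @ unit cost 20 (adds 80)
shortest-cost path #5: 9→5→8→6 push 1 @ unit cost 21 (adds 21)
shortest-cost path #6: 9→10→13→4→6 push 5 @ unit cost 22 (adds 110)
shortest-cost path #7: 9→3→8→6 push 12 @ unit cost 23 (adds 276)
shortest-cost path #8: 9→2→13→4→6 push 6 @ unit cost 25 (adds 150)
total cost = 930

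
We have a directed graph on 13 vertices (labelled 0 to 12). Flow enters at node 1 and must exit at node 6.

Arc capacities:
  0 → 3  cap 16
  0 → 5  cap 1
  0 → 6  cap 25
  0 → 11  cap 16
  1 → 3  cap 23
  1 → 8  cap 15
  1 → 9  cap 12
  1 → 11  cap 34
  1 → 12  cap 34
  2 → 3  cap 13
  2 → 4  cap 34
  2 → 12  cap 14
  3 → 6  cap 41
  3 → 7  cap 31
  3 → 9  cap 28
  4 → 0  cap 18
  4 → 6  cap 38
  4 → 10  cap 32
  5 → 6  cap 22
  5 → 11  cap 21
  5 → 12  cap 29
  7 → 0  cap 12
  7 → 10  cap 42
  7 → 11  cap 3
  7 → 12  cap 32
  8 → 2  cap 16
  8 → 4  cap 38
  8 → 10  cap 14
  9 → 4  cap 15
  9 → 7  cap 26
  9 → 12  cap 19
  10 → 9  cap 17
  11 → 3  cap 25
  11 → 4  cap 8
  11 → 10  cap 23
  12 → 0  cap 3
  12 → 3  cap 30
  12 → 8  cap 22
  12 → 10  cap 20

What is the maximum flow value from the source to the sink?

augment #1: 1→3→6 bottleneck 23, total now 23
augment #2: 1→8→4→6 bottleneck 15, total now 38
augment #3: 1→9→4→6 bottleneck 12, total now 50
augment #4: 1→11→3→6 bottleneck 18, total now 68
augment #5: 1→11→4→6 bottleneck 8, total now 76
augment #6: 1→12→0→6 bottleneck 3, total now 79
augment #7: 1→12→8→4→6 bottleneck 3, total now 82
augment #8: 1→11→3→7→0→6 bottleneck 7, total now 89
augment #9: 1→12→3→7→0→6 bottleneck 5, total now 94
augment #10: 1→12→8→4→0→6 bottleneck 10, total now 104
augment #11: 1→12→8→4→0→5→6 bottleneck 1, total now 105

Maximum flow value: 105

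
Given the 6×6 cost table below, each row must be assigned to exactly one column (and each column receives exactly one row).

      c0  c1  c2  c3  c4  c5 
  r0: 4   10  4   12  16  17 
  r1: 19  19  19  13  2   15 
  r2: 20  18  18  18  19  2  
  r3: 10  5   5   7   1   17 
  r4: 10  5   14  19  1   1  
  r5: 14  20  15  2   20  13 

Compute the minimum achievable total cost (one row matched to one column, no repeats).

Minimum assignment cost: 20

optimal assignment: row0→col0 (cost 4), row1→col4 (cost 2), row2→col5 (cost 2), row3→col2 (cost 5), row4→col1 (cost 5), row5→col3 (cost 2)
total = 4 + 2 + 2 + 5 + 5 + 2 = 20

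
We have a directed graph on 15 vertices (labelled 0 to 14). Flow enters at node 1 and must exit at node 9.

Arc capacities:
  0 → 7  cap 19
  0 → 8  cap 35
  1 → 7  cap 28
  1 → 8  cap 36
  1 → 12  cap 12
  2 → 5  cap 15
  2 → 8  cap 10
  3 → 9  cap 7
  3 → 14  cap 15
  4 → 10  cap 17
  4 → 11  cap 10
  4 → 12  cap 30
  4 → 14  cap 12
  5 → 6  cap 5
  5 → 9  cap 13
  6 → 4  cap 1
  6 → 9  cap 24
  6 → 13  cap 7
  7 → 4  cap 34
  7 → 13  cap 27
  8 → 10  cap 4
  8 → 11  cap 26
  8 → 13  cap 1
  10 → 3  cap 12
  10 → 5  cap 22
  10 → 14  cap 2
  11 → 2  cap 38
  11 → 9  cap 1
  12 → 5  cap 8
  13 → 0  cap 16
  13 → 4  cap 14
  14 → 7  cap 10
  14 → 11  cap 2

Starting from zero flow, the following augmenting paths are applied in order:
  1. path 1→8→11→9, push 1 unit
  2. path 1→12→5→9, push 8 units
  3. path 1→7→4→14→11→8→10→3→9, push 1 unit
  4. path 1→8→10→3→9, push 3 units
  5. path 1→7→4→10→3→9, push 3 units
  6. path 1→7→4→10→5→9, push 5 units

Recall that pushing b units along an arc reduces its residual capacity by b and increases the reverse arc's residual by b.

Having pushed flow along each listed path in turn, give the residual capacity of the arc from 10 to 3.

after path 1 (1→8→11→9, push 1): res(10,3)=12
after path 2 (1→12→5→9, push 8): res(10,3)=12
after path 3 (1→7→4→14→11→8→10→3→9, push 1): res(10,3)=11
after path 4 (1→8→10→3→9, push 3): res(10,3)=8
after path 5 (1→7→4→10→3→9, push 3): res(10,3)=5
after path 6 (1→7→4→10→5→9, push 5): res(10,3)=5

Residual capacity of (10,3): 5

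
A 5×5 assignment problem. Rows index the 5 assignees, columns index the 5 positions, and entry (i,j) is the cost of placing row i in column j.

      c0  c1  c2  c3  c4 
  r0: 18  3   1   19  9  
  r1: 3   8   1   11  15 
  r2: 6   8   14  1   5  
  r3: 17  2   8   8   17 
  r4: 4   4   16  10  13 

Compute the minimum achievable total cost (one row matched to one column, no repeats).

optimal assignment: row0→col4 (cost 9), row1→col2 (cost 1), row2→col3 (cost 1), row3→col1 (cost 2), row4→col0 (cost 4)
total = 9 + 1 + 1 + 2 + 4 = 17

Minimum assignment cost: 17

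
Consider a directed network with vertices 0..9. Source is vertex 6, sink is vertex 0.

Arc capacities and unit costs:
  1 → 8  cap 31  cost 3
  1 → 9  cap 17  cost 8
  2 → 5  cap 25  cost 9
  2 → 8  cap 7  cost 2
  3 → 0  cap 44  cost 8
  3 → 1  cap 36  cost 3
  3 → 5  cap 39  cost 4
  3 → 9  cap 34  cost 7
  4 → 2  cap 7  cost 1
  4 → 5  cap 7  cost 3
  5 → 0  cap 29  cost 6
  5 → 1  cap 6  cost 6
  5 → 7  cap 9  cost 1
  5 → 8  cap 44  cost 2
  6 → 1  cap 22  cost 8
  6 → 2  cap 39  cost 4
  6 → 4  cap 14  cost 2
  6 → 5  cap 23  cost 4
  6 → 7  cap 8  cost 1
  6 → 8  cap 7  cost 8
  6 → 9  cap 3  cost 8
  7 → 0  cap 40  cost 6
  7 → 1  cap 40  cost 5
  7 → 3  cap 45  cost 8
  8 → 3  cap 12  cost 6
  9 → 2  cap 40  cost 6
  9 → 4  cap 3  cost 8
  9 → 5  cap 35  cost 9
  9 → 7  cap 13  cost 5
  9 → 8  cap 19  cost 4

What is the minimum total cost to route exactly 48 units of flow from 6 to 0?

shortest-cost path #1: 6→7→0 push 8 @ unit cost 7 (adds 56)
shortest-cost path #2: 6→5→0 push 23 @ unit cost 10 (adds 230)
shortest-cost path #3: 6→4→5→0 push 6 @ unit cost 11 (adds 66)
shortest-cost path #4: 6→4→5→7→0 push 1 @ unit cost 12 (adds 12)
shortest-cost path #5: 6→9→7→0 push 3 @ unit cost 19 (adds 57)
shortest-cost path #6: 6→4→2→5→7→0 push 7 @ unit cost 19 (adds 133)
total cost = 554

Minimum cost for 48 units: 554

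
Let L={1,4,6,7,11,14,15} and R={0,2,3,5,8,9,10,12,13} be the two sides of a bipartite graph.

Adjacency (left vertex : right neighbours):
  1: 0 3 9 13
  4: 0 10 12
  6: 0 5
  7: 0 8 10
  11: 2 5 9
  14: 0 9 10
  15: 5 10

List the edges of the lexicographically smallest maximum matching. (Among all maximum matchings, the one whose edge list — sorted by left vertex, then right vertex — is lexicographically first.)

Lex-smallest maximum matching: {(1,0), (4,12), (6,5), (7,8), (11,2), (14,9), (15,10)}

|M| = 7 (so the lex-smallest maximum matching has 7 edges)
process left vertices in ascending order; for each, take the smallest-labelled available neighbour that still permits 7 edges overall, or leave it unmatched if none does
lex-smallest matching: {1-0, 4-12, 6-5, 7-8, 11-2, 14-9, 15-10}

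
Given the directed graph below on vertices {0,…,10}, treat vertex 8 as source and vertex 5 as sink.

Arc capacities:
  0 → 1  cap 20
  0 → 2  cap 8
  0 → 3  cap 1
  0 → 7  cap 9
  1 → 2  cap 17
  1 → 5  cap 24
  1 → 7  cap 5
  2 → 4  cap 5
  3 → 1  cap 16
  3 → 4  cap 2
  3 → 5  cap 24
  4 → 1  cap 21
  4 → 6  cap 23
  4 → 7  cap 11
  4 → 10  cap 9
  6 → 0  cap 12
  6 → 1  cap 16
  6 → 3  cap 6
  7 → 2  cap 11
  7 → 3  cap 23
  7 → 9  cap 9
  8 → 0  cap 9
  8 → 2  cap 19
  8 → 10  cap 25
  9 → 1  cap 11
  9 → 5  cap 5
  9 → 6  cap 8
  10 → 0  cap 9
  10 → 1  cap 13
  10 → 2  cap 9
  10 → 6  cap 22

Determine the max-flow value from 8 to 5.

augment #1: 8→0→1→5 bottleneck 9, total now 9
augment #2: 8→10→1→5 bottleneck 13, total now 22
augment #3: 8→2→4→1→5 bottleneck 2, total now 24
augment #4: 8→10→0→3→5 bottleneck 1, total now 25
augment #5: 8→10→6→3→5 bottleneck 6, total now 31
augment #6: 8→2→4→7→3→5 bottleneck 3, total now 34
augment #7: 8→10→0→7→3→5 bottleneck 5, total now 39

Maximum flow value: 39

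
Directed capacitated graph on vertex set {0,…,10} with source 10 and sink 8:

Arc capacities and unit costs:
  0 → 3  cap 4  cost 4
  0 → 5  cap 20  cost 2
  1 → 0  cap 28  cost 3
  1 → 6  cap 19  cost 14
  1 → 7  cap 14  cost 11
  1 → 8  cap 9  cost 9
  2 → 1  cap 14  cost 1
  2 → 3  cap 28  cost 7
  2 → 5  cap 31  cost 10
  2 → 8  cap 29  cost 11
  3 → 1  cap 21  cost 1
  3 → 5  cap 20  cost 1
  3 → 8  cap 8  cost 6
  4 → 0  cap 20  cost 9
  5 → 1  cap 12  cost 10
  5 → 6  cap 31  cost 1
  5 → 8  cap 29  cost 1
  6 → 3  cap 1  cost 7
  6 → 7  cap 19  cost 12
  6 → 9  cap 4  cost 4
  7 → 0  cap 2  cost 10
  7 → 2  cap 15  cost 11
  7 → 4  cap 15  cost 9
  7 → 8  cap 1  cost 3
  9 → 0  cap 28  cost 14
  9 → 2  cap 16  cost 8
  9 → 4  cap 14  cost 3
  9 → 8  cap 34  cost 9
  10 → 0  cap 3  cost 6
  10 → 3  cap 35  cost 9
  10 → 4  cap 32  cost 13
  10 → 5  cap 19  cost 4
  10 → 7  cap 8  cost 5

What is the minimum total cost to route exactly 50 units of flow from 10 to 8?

Minimum cost for 50 units: 570

shortest-cost path #1: 10→5→8 push 19 @ unit cost 5 (adds 95)
shortest-cost path #2: 10→7→8 push 1 @ unit cost 8 (adds 8)
shortest-cost path #3: 10→0→5→8 push 3 @ unit cost 9 (adds 27)
shortest-cost path #4: 10→3→5→8 push 7 @ unit cost 11 (adds 77)
shortest-cost path #5: 10→3→8 push 8 @ unit cost 15 (adds 120)
shortest-cost path #6: 10→3→1→8 push 9 @ unit cost 19 (adds 171)
shortest-cost path #7: 10→3→5→6→9→8 push 3 @ unit cost 24 (adds 72)
total cost = 570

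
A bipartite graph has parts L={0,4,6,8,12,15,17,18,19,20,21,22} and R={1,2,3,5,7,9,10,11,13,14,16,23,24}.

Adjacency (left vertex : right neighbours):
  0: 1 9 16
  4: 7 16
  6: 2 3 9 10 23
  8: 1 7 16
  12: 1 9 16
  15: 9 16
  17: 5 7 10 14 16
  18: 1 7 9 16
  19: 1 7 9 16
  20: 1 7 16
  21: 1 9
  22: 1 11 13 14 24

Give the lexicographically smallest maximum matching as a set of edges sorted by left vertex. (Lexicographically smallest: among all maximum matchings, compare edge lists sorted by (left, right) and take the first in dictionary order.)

|M| = 7 (so the lex-smallest maximum matching has 7 edges)
process left vertices in ascending order; for each, take the smallest-labelled available neighbour that still permits 7 edges overall, or leave it unmatched if none does
lex-smallest matching: {0-1, 4-7, 6-2, 8-16, 12-9, 17-5, 22-11}

Lex-smallest maximum matching: {(0,1), (4,7), (6,2), (8,16), (12,9), (17,5), (22,11)}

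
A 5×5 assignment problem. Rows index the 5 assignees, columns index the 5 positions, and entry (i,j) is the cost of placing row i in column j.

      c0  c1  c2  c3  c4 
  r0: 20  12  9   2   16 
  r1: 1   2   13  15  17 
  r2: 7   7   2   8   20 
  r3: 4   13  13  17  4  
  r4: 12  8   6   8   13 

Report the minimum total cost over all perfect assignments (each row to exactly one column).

optimal assignment: row0→col3 (cost 2), row1→col0 (cost 1), row2→col2 (cost 2), row3→col4 (cost 4), row4→col1 (cost 8)
total = 2 + 1 + 2 + 4 + 8 = 17

Minimum assignment cost: 17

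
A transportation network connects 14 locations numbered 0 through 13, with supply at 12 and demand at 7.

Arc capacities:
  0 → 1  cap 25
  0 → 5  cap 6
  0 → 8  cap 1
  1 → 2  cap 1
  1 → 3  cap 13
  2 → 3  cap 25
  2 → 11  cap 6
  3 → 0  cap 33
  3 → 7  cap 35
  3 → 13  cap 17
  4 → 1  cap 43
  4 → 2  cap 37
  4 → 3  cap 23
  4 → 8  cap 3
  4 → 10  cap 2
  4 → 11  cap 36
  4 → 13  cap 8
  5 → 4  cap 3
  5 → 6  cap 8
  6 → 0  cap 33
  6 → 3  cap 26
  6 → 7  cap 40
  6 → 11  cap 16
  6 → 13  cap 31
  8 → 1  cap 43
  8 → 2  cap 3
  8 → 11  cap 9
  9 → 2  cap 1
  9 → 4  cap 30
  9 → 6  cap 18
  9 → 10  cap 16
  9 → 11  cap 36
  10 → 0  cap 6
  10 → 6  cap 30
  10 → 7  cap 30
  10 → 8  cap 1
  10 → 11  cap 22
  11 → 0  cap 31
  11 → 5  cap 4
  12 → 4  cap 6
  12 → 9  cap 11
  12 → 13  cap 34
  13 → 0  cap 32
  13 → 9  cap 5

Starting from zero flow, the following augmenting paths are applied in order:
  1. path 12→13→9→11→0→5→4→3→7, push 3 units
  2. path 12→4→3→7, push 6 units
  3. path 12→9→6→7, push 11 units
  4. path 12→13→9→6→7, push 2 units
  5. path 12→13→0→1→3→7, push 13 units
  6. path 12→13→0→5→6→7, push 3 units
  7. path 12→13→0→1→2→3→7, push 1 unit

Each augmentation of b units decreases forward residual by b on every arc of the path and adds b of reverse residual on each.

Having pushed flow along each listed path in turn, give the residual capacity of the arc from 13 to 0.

after path 1 (12→13→9→11→0→5→4→3→7, push 3): res(13,0)=32
after path 2 (12→4→3→7, push 6): res(13,0)=32
after path 3 (12→9→6→7, push 11): res(13,0)=32
after path 4 (12→13→9→6→7, push 2): res(13,0)=32
after path 5 (12→13→0→1→3→7, push 13): res(13,0)=19
after path 6 (12→13→0→5→6→7, push 3): res(13,0)=16
after path 7 (12→13→0→1→2→3→7, push 1): res(13,0)=15

Residual capacity of (13,0): 15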